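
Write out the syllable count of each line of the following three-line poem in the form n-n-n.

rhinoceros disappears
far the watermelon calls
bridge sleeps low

7-7-3

Line 1: rhinoceros (4), disappears (3) → 7
Line 2: far (1), the (1), watermelon (4), calls (1) → 7
Line 3: bridge (1), sleeps (1), low (1) → 3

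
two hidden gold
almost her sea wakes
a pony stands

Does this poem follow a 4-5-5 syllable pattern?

Line 1: two(1) + hidden(2) + gold(1) = 4 ✓
Line 2: almost(2) + her(1) + sea(1) + wakes(1) = 5 ✓
Line 3: a(1) + pony(2) + stands(1) = 4 (expected 5)

No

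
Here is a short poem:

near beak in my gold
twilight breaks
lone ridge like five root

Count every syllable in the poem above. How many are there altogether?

Line 1: near(1) + beak(1) + in(1) + my(1) + gold(1) = 5
Line 2: twilight(2) + breaks(1) = 3
Line 3: lone(1) + ridge(1) + like(1) + five(1) + root(1) = 5
Total: 5 + 3 + 5 = 13

13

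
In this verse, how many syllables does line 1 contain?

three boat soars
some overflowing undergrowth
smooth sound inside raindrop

Line 1: three(1) + boat(1) + soars(1) = 3

3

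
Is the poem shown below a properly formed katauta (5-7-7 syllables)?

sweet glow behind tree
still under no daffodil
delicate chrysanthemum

Line 1: sweet(1) + glow(1) + behind(2) + tree(1) = 5 ✓
Line 2: still(1) + under(2) + no(1) + daffodil(3) = 7 ✓
Line 3: delicate(3) + chrysanthemum(4) = 7 ✓

Yes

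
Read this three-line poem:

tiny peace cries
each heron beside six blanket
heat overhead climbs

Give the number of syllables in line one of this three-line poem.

Line one: tiny (2), peace (1), cries (1) → 4

4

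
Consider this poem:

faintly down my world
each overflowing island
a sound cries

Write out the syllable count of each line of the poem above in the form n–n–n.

Line 1: faintly(2) + down(1) + my(1) + world(1) = 5
Line 2: each(1) + overflowing(4) + island(2) = 7
Line 3: a(1) + sound(1) + cries(1) = 3

5–7–3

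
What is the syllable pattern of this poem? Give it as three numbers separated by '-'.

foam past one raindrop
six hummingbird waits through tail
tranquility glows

5-7-5

Line 1: foam (1), past (1), one (1), raindrop (2) → 5
Line 2: six (1), hummingbird (3), waits (1), through (1), tail (1) → 7
Line 3: tranquility (4), glows (1) → 5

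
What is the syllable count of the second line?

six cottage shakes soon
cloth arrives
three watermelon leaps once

3

The second line: "cloth arrives": 1+2 = 3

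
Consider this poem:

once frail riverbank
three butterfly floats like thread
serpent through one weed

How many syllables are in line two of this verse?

Line two: three (1), butterfly (3), floats (1), like (1), thread (1) → 7

7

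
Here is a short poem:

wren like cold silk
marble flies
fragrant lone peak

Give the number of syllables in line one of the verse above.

4

Line one: "wren like cold silk": 1+1+1+1 = 4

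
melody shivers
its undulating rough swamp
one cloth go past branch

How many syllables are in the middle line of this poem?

The middle line: "its undulating rough swamp": 1+4+1+1 = 7

7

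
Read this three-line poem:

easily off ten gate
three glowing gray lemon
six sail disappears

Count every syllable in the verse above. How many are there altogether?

Line 1: easily (3), off (1), ten (1), gate (1) → 6
Line 2: three (1), glowing (2), gray (1), lemon (2) → 6
Line 3: six (1), sail (1), disappears (3) → 5
Total: 6 + 6 + 5 = 17

17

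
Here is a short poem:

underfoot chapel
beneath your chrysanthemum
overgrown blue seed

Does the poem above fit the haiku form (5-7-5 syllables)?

Line 1: underfoot (3), chapel (2) → 5 ✓
Line 2: beneath (2), your (1), chrysanthemum (4) → 7 ✓
Line 3: overgrown (3), blue (1), seed (1) → 5 ✓

Yes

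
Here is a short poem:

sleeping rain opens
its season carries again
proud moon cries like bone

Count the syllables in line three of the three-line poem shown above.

5

Line three: "proud moon cries like bone": 1+1+1+1+1 = 5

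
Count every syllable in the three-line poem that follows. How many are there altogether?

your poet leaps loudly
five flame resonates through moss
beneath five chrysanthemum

20

Line 1: your(1) + poet(2) + leaps(1) + loudly(2) = 6
Line 2: five(1) + flame(1) + resonates(3) + through(1) + moss(1) = 7
Line 3: beneath(2) + five(1) + chrysanthemum(4) = 7
Total: 6 + 7 + 7 = 20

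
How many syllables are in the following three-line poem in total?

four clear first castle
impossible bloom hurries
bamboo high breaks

Line 1: four (1), clear (1), first (1), castle (2) → 5
Line 2: impossible (4), bloom (1), hurries (2) → 7
Line 3: bamboo (2), high (1), breaks (1) → 4
Total: 5 + 7 + 4 = 16

16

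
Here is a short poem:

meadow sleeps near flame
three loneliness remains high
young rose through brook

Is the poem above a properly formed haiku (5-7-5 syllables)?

No

Line 1: meadow(2) + sleeps(1) + near(1) + flame(1) = 5 ✓
Line 2: three(1) + loneliness(3) + remains(2) + high(1) = 7 ✓
Line 3: young(1) + rose(1) + through(1) + brook(1) = 4 (expected 5)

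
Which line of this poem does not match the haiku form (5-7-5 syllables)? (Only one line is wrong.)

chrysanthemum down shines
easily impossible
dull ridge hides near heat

Line 1: chrysanthemum(4) + down(1) + shines(1) = 6 (expected 5)
Line 2: easily(3) + impossible(4) = 7 ✓
Line 3: dull(1) + ridge(1) + hides(1) + near(1) + heat(1) = 5 ✓

The first line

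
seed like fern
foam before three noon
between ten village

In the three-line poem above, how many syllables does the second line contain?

5

The second line: "foam before three noon": 1+2+1+1 = 5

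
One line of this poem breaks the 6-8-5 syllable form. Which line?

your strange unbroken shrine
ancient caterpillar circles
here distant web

Line 1: "your strange unbroken shrine": 1+1+3+1 = 6 ✓
Line 2: "ancient caterpillar circles": 2+4+2 = 8 ✓
Line 3: "here distant web": 1+2+1 = 4 (expected 5)

Line 3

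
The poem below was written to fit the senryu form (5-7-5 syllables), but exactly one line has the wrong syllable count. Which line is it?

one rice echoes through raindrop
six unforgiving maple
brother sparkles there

Line 1: one (1), rice (1), echoes (2), through (1), raindrop (2) → 7 (expected 5)
Line 2: six (1), unforgiving (4), maple (2) → 7 ✓
Line 3: brother (2), sparkles (2), there (1) → 5 ✓

The first line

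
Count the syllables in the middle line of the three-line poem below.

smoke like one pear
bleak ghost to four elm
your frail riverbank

5

The middle line: bleak (1), ghost (1), to (1), four (1), elm (1) → 5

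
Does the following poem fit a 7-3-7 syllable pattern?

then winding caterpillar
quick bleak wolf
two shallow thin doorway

No

Line 1: "then winding caterpillar": 1+2+4 = 7 ✓
Line 2: "quick bleak wolf": 1+1+1 = 3 ✓
Line 3: "two shallow thin doorway": 1+2+1+2 = 6 (expected 7)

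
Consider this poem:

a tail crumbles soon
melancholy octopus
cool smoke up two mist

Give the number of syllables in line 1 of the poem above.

5

Line 1: a(1) + tail(1) + crumbles(2) + soon(1) = 5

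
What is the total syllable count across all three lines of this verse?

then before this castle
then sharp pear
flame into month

Line 1: "then before this castle": 1+2+1+2 = 6
Line 2: "then sharp pear": 1+1+1 = 3
Line 3: "flame into month": 1+2+1 = 4
Total: 6 + 3 + 4 = 13

13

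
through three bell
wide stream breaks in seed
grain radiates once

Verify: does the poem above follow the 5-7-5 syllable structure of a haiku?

No

Line 1: through(1) + three(1) + bell(1) = 3 (expected 5)
Line 2: wide(1) + stream(1) + breaks(1) + in(1) + seed(1) = 5 (expected 7)
Line 3: grain(1) + radiates(3) + once(1) = 5 ✓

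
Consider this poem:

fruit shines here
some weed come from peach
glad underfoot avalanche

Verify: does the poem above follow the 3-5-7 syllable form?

Line 1: fruit (1), shines (1), here (1) → 3 ✓
Line 2: some (1), weed (1), come (1), from (1), peach (1) → 5 ✓
Line 3: glad (1), underfoot (3), avalanche (3) → 7 ✓

Yes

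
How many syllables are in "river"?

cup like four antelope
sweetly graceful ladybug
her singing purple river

2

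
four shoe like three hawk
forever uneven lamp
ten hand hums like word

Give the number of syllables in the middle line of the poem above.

The middle line: "forever uneven lamp": 3+3+1 = 7

7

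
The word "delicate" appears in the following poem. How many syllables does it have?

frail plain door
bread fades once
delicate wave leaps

"delicate" has 3 syllables.

3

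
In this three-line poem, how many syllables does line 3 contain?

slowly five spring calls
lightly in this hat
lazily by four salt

Line 3: lazily (3), by (1), four (1), salt (1) → 6

6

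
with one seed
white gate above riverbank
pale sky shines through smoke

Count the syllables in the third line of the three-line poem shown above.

The third line: pale(1) + sky(1) + shines(1) + through(1) + smoke(1) = 5

5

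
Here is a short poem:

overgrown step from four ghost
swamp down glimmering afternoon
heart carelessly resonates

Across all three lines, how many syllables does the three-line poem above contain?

22

Line 1: overgrown (3), step (1), from (1), four (1), ghost (1) → 7
Line 2: swamp (1), down (1), glimmering (3), afternoon (3) → 8
Line 3: heart (1), carelessly (3), resonates (3) → 7
Total: 7 + 8 + 7 = 22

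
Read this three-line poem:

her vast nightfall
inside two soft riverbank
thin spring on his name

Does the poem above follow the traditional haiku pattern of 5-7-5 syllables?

Line 1: "her vast nightfall": 1+1+2 = 4 (expected 5)
Line 2: "inside two soft riverbank": 2+1+1+3 = 7 ✓
Line 3: "thin spring on his name": 1+1+1+1+1 = 5 ✓

No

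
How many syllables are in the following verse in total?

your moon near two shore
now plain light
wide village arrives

13

Line 1: "your moon near two shore": 1+1+1+1+1 = 5
Line 2: "now plain light": 1+1+1 = 3
Line 3: "wide village arrives": 1+2+2 = 5
Total: 5 + 3 + 5 = 13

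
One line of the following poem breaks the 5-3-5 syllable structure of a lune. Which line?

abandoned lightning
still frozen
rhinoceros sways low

The third line

Line 1: abandoned(3) + lightning(2) = 5 ✓
Line 2: still(1) + frozen(2) = 3 ✓
Line 3: rhinoceros(4) + sways(1) + low(1) = 6 (expected 5)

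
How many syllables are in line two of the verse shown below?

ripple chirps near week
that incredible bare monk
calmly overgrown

Line two: that(1) + incredible(4) + bare(1) + monk(1) = 7

7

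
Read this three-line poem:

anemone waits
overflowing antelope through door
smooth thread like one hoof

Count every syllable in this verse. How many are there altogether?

19

Line 1: anemone (4), waits (1) → 5
Line 2: overflowing (4), antelope (3), through (1), door (1) → 9
Line 3: smooth (1), thread (1), like (1), one (1), hoof (1) → 5
Total: 5 + 9 + 5 = 19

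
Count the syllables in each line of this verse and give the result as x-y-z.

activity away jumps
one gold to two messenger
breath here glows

Line 1: activity(4) + away(2) + jumps(1) = 7
Line 2: one(1) + gold(1) + to(1) + two(1) + messenger(3) = 7
Line 3: breath(1) + here(1) + glows(1) = 3

7-7-3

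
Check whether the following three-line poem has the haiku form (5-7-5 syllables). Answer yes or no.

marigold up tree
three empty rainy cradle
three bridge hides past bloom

Line 1: marigold(3) + up(1) + tree(1) = 5 ✓
Line 2: three(1) + empty(2) + rainy(2) + cradle(2) = 7 ✓
Line 3: three(1) + bridge(1) + hides(1) + past(1) + bloom(1) = 5 ✓

Yes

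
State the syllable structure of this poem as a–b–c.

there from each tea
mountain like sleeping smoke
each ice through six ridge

Line 1: there(1) + from(1) + each(1) + tea(1) = 4
Line 2: mountain(2) + like(1) + sleeping(2) + smoke(1) = 6
Line 3: each(1) + ice(1) + through(1) + six(1) + ridge(1) = 5

4–6–5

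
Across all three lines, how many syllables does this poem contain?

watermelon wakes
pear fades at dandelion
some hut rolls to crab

Line 1: watermelon(4) + wakes(1) = 5
Line 2: pear(1) + fades(1) + at(1) + dandelion(4) = 7
Line 3: some(1) + hut(1) + rolls(1) + to(1) + crab(1) = 5
Total: 5 + 7 + 5 = 17

17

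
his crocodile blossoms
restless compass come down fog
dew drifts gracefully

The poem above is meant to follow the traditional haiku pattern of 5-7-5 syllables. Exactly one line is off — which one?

The first line

Line 1: his(1) + crocodile(3) + blossoms(2) = 6 (expected 5)
Line 2: restless(2) + compass(2) + come(1) + down(1) + fog(1) = 7 ✓
Line 3: dew(1) + drifts(1) + gracefully(3) = 5 ✓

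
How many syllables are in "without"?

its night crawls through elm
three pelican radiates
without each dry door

"without" has 2 syllables.

2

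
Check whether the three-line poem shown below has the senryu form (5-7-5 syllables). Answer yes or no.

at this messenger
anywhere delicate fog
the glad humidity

No

Line 1: at (1), this (1), messenger (3) → 5 ✓
Line 2: anywhere (3), delicate (3), fog (1) → 7 ✓
Line 3: the (1), glad (1), humidity (4) → 6 (expected 5)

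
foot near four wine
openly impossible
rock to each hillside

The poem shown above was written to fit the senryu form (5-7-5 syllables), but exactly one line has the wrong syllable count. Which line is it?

Line 1: "foot near four wine": 1+1+1+1 = 4 (expected 5)
Line 2: "openly impossible": 3+4 = 7 ✓
Line 3: "rock to each hillside": 1+1+1+2 = 5 ✓

The first line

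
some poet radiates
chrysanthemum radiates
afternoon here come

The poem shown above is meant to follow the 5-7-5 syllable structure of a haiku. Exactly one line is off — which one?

Line 1

Line 1: some (1), poet (2), radiates (3) → 6 (expected 5)
Line 2: chrysanthemum (4), radiates (3) → 7 ✓
Line 3: afternoon (3), here (1), come (1) → 5 ✓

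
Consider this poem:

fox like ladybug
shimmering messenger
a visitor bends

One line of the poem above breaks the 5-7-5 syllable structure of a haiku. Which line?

Line 2

Line 1: "fox like ladybug": 1+1+3 = 5 ✓
Line 2: "shimmering messenger": 3+3 = 6 (expected 7)
Line 3: "a visitor bends": 1+3+1 = 5 ✓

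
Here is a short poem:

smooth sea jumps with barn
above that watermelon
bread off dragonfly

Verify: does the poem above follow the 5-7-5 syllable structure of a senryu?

Yes

Line 1: "smooth sea jumps with barn": 1+1+1+1+1 = 5 ✓
Line 2: "above that watermelon": 2+1+4 = 7 ✓
Line 3: "bread off dragonfly": 1+1+3 = 5 ✓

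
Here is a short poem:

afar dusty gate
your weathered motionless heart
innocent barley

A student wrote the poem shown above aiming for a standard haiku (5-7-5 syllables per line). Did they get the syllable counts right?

Line 1: "afar dusty gate": 2+2+1 = 5 ✓
Line 2: "your weathered motionless heart": 1+2+3+1 = 7 ✓
Line 3: "innocent barley": 3+2 = 5 ✓

Yes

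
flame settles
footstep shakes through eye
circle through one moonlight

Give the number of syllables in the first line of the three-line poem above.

The first line: "flame settles": 1+2 = 3

3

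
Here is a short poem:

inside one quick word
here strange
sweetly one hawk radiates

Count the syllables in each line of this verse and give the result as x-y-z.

Line 1: "inside one quick word": 2+1+1+1 = 5
Line 2: "here strange": 1+1 = 2
Line 3: "sweetly one hawk radiates": 2+1+1+3 = 7

5-2-7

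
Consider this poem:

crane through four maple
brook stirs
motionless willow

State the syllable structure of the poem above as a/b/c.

5/2/5

Line 1: crane(1) + through(1) + four(1) + maple(2) = 5
Line 2: brook(1) + stirs(1) = 2
Line 3: motionless(3) + willow(2) = 5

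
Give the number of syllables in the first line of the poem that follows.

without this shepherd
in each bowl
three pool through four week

The first line: without(2) + this(1) + shepherd(2) = 5

5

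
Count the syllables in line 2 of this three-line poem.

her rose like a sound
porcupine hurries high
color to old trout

Line 2: porcupine(3) + hurries(2) + high(1) = 6

6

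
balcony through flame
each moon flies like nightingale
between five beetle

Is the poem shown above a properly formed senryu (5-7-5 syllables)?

Yes

Line 1: balcony (3), through (1), flame (1) → 5 ✓
Line 2: each (1), moon (1), flies (1), like (1), nightingale (3) → 7 ✓
Line 3: between (2), five (1), beetle (2) → 5 ✓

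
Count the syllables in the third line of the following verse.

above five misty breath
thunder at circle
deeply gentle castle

The third line: deeply(2) + gentle(2) + castle(2) = 6

6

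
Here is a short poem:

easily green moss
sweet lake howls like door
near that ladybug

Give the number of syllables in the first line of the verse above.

The first line: "easily green moss": 3+1+1 = 5

5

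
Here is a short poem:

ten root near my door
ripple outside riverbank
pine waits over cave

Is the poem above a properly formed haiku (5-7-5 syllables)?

Yes

Line 1: "ten root near my door": 1+1+1+1+1 = 5 ✓
Line 2: "ripple outside riverbank": 2+2+3 = 7 ✓
Line 3: "pine waits over cave": 1+1+2+1 = 5 ✓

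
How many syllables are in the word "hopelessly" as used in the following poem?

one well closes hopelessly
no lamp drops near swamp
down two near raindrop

3

"hopelessly" has 3 syllables.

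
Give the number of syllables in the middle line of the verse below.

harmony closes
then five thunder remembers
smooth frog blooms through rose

The middle line: then (1), five (1), thunder (2), remembers (3) → 7

7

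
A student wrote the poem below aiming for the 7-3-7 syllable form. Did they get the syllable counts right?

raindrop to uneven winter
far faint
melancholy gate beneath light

No

Line 1: raindrop(2) + to(1) + uneven(3) + winter(2) = 8 (expected 7)
Line 2: far(1) + faint(1) = 2 (expected 3)
Line 3: melancholy(4) + gate(1) + beneath(2) + light(1) = 8 (expected 7)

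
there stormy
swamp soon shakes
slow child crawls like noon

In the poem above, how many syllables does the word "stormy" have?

2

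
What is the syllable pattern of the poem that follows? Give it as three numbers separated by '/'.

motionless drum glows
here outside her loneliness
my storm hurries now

5/7/5

Line 1: motionless (3), drum (1), glows (1) → 5
Line 2: here (1), outside (2), her (1), loneliness (3) → 7
Line 3: my (1), storm (1), hurries (2), now (1) → 5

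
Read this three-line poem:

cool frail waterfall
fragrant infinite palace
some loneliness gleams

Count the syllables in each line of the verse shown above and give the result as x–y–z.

Line 1: cool(1) + frail(1) + waterfall(3) = 5
Line 2: fragrant(2) + infinite(3) + palace(2) = 7
Line 3: some(1) + loneliness(3) + gleams(1) = 5

5–7–5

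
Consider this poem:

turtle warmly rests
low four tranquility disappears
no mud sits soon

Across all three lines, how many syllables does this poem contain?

18

Line 1: "turtle warmly rests": 2+2+1 = 5
Line 2: "low four tranquility disappears": 1+1+4+3 = 9
Line 3: "no mud sits soon": 1+1+1+1 = 4
Total: 5 + 9 + 4 = 18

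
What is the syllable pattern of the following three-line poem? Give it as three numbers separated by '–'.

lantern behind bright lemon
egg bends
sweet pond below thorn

7–2–5

Line 1: lantern(2) + behind(2) + bright(1) + lemon(2) = 7
Line 2: egg(1) + bends(1) = 2
Line 3: sweet(1) + pond(1) + below(2) + thorn(1) = 5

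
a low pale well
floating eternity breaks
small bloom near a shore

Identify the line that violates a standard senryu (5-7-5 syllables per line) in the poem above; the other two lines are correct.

Line 1: a (1), low (1), pale (1), well (1) → 4 (expected 5)
Line 2: floating (2), eternity (4), breaks (1) → 7 ✓
Line 3: small (1), bloom (1), near (1), a (1), shore (1) → 5 ✓

Line 1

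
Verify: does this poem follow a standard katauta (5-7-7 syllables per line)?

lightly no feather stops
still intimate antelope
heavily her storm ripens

Line 1: lightly (2), no (1), feather (2), stops (1) → 6 (expected 5)
Line 2: still (1), intimate (3), antelope (3) → 7 ✓
Line 3: heavily (3), her (1), storm (1), ripens (2) → 7 ✓

No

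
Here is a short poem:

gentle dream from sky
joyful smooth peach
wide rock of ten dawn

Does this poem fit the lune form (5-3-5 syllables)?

Line 1: gentle (2), dream (1), from (1), sky (1) → 5 ✓
Line 2: joyful (2), smooth (1), peach (1) → 4 (expected 3)
Line 3: wide (1), rock (1), of (1), ten (1), dawn (1) → 5 ✓

No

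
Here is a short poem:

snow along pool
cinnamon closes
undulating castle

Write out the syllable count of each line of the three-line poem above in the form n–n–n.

4–5–6

Line 1: snow (1), along (2), pool (1) → 4
Line 2: cinnamon (3), closes (2) → 5
Line 3: undulating (4), castle (2) → 6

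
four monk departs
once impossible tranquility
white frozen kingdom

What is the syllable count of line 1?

Line 1: "four monk departs": 1+1+2 = 4

4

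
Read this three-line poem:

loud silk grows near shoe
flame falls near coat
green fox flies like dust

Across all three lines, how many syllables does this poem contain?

14

Line 1: "loud silk grows near shoe": 1+1+1+1+1 = 5
Line 2: "flame falls near coat": 1+1+1+1 = 4
Line 3: "green fox flies like dust": 1+1+1+1+1 = 5
Total: 5 + 4 + 5 = 14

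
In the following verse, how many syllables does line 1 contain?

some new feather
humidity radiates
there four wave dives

4

Line 1: "some new feather": 1+1+2 = 4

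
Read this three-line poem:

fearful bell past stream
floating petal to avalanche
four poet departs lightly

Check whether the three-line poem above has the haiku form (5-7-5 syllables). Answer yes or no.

No

Line 1: fearful(2) + bell(1) + past(1) + stream(1) = 5 ✓
Line 2: floating(2) + petal(2) + to(1) + avalanche(3) = 8 (expected 7)
Line 3: four(1) + poet(2) + departs(2) + lightly(2) = 7 (expected 5)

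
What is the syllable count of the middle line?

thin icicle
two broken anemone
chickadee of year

The middle line: two(1) + broken(2) + anemone(4) = 7

7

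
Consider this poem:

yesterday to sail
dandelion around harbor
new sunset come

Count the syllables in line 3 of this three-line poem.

4

Line 3: "new sunset come": 1+2+1 = 4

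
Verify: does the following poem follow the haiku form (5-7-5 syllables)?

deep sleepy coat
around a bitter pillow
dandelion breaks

No

Line 1: deep(1) + sleepy(2) + coat(1) = 4 (expected 5)
Line 2: around(2) + a(1) + bitter(2) + pillow(2) = 7 ✓
Line 3: dandelion(4) + breaks(1) = 5 ✓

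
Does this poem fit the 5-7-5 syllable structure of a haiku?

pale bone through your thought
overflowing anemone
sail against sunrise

Line 1: pale (1), bone (1), through (1), your (1), thought (1) → 5 ✓
Line 2: overflowing (4), anemone (4) → 8 (expected 7)
Line 3: sail (1), against (2), sunrise (2) → 5 ✓

No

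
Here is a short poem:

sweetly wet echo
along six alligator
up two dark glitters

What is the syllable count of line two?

Line two: along (2), six (1), alligator (4) → 7

7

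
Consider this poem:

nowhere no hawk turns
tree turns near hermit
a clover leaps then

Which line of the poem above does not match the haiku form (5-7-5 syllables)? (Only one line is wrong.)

Line 1: nowhere (2), no (1), hawk (1), turns (1) → 5 ✓
Line 2: tree (1), turns (1), near (1), hermit (2) → 5 (expected 7)
Line 3: a (1), clover (2), leaps (1), then (1) → 5 ✓

The second line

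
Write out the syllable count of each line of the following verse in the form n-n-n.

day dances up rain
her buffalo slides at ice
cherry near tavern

5-7-5

Line 1: day (1), dances (2), up (1), rain (1) → 5
Line 2: her (1), buffalo (3), slides (1), at (1), ice (1) → 7
Line 3: cherry (2), near (1), tavern (2) → 5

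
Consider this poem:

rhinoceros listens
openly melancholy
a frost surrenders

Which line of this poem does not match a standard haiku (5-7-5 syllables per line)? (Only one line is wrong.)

The first line

Line 1: rhinoceros (4), listens (2) → 6 (expected 5)
Line 2: openly (3), melancholy (4) → 7 ✓
Line 3: a (1), frost (1), surrenders (3) → 5 ✓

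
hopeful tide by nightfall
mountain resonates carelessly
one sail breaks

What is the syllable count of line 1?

Line 1: hopeful(2) + tide(1) + by(1) + nightfall(2) = 6

6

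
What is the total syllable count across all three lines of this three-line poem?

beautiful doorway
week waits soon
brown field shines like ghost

Line 1: beautiful (3), doorway (2) → 5
Line 2: week (1), waits (1), soon (1) → 3
Line 3: brown (1), field (1), shines (1), like (1), ghost (1) → 5
Total: 5 + 3 + 5 = 13

13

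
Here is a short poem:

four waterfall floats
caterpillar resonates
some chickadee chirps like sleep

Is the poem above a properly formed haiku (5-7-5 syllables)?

No

Line 1: "four waterfall floats": 1+3+1 = 5 ✓
Line 2: "caterpillar resonates": 4+3 = 7 ✓
Line 3: "some chickadee chirps like sleep": 1+3+1+1+1 = 7 (expected 5)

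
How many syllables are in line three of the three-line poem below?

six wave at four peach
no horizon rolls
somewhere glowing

4

Line three: somewhere(2) + glowing(2) = 4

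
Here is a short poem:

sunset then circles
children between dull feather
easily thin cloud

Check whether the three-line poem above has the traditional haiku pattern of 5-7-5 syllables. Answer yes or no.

Yes

Line 1: "sunset then circles": 2+1+2 = 5 ✓
Line 2: "children between dull feather": 2+2+1+2 = 7 ✓
Line 3: "easily thin cloud": 3+1+1 = 5 ✓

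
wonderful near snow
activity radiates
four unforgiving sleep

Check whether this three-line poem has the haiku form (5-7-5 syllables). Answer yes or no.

No

Line 1: wonderful(3) + near(1) + snow(1) = 5 ✓
Line 2: activity(4) + radiates(3) = 7 ✓
Line 3: four(1) + unforgiving(4) + sleep(1) = 6 (expected 5)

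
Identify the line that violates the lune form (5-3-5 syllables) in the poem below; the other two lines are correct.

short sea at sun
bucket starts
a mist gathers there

The first line

Line 1: "short sea at sun": 1+1+1+1 = 4 (expected 5)
Line 2: "bucket starts": 2+1 = 3 ✓
Line 3: "a mist gathers there": 1+1+2+1 = 5 ✓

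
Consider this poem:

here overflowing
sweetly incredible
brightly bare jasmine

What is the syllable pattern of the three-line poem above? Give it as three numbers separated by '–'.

Line 1: "here overflowing": 1+4 = 5
Line 2: "sweetly incredible": 2+4 = 6
Line 3: "brightly bare jasmine": 2+1+2 = 5

5–6–5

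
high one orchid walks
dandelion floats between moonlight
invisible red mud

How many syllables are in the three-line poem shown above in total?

20

Line 1: high (1), one (1), orchid (2), walks (1) → 5
Line 2: dandelion (4), floats (1), between (2), moonlight (2) → 9
Line 3: invisible (4), red (1), mud (1) → 6
Total: 5 + 9 + 6 = 20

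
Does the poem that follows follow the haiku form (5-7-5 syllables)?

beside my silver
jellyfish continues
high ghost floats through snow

Line 1: beside(2) + my(1) + silver(2) = 5 ✓
Line 2: jellyfish(3) + continues(3) = 6 (expected 7)
Line 3: high(1) + ghost(1) + floats(1) + through(1) + snow(1) = 5 ✓

No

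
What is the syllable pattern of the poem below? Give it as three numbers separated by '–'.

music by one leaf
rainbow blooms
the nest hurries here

5–3–5

Line 1: music (2), by (1), one (1), leaf (1) → 5
Line 2: rainbow (2), blooms (1) → 3
Line 3: the (1), nest (1), hurries (2), here (1) → 5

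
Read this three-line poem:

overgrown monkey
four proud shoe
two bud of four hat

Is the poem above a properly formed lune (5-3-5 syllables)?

Yes

Line 1: "overgrown monkey": 3+2 = 5 ✓
Line 2: "four proud shoe": 1+1+1 = 3 ✓
Line 3: "two bud of four hat": 1+1+1+1+1 = 5 ✓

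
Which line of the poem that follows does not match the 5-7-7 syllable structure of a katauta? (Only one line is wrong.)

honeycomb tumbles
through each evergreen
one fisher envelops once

Line 1: "honeycomb tumbles": 3+2 = 5 ✓
Line 2: "through each evergreen": 1+1+3 = 5 (expected 7)
Line 3: "one fisher envelops once": 1+2+3+1 = 7 ✓

Line 2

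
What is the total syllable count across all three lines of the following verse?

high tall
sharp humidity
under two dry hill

12

Line 1: "high tall": 1+1 = 2
Line 2: "sharp humidity": 1+4 = 5
Line 3: "under two dry hill": 2+1+1+1 = 5
Total: 2 + 5 + 5 = 12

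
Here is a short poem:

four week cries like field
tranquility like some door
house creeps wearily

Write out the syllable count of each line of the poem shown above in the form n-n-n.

5-7-5

Line 1: four (1), week (1), cries (1), like (1), field (1) → 5
Line 2: tranquility (4), like (1), some (1), door (1) → 7
Line 3: house (1), creeps (1), wearily (3) → 5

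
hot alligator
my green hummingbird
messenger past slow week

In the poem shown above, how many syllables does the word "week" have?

"week" has 1 syllable.

1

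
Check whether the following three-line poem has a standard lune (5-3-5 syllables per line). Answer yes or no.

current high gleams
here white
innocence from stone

No

Line 1: current (2), high (1), gleams (1) → 4 (expected 5)
Line 2: here (1), white (1) → 2 (expected 3)
Line 3: innocence (3), from (1), stone (1) → 5 ✓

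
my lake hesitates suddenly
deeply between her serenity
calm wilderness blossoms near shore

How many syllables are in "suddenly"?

3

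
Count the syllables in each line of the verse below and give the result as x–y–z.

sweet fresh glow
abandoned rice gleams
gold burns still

3–5–3

Line 1: "sweet fresh glow": 1+1+1 = 3
Line 2: "abandoned rice gleams": 3+1+1 = 5
Line 3: "gold burns still": 1+1+1 = 3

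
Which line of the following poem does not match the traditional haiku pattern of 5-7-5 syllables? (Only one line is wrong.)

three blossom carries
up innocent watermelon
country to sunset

Line 2

Line 1: three(1) + blossom(2) + carries(2) = 5 ✓
Line 2: up(1) + innocent(3) + watermelon(4) = 8 (expected 7)
Line 3: country(2) + to(1) + sunset(2) = 5 ✓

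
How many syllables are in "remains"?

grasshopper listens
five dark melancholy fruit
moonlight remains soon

2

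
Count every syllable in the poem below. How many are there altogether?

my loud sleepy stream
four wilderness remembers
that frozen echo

17

Line 1: my (1), loud (1), sleepy (2), stream (1) → 5
Line 2: four (1), wilderness (3), remembers (3) → 7
Line 3: that (1), frozen (2), echo (2) → 5
Total: 5 + 7 + 5 = 17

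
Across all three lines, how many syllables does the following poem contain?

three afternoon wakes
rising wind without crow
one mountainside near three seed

18

Line 1: three (1), afternoon (3), wakes (1) → 5
Line 2: rising (2), wind (1), without (2), crow (1) → 6
Line 3: one (1), mountainside (3), near (1), three (1), seed (1) → 7
Total: 5 + 6 + 7 = 18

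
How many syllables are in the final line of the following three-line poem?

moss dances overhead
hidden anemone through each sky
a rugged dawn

The final line: "a rugged dawn": 1+2+1 = 4

4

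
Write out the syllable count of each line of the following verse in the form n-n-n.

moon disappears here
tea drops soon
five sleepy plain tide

Line 1: "moon disappears here": 1+3+1 = 5
Line 2: "tea drops soon": 1+1+1 = 3
Line 3: "five sleepy plain tide": 1+2+1+1 = 5

5-3-5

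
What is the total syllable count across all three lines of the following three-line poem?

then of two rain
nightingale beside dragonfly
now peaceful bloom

Line 1: then (1), of (1), two (1), rain (1) → 4
Line 2: nightingale (3), beside (2), dragonfly (3) → 8
Line 3: now (1), peaceful (2), bloom (1) → 4
Total: 4 + 8 + 4 = 16

16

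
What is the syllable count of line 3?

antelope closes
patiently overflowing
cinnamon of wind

5

Line 3: cinnamon(3) + of(1) + wind(1) = 5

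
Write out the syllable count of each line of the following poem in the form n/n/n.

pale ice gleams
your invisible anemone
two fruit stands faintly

3/9/5

Line 1: pale (1), ice (1), gleams (1) → 3
Line 2: your (1), invisible (4), anemone (4) → 9
Line 3: two (1), fruit (1), stands (1), faintly (2) → 5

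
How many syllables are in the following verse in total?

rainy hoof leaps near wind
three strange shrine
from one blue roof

13

Line 1: "rainy hoof leaps near wind": 2+1+1+1+1 = 6
Line 2: "three strange shrine": 1+1+1 = 3
Line 3: "from one blue roof": 1+1+1+1 = 4
Total: 6 + 3 + 4 = 13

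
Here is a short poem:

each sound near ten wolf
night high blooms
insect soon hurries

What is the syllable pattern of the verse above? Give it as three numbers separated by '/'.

Line 1: "each sound near ten wolf": 1+1+1+1+1 = 5
Line 2: "night high blooms": 1+1+1 = 3
Line 3: "insect soon hurries": 2+1+2 = 5

5/3/5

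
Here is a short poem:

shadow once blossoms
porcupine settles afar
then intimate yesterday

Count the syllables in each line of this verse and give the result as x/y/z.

Line 1: shadow (2), once (1), blossoms (2) → 5
Line 2: porcupine (3), settles (2), afar (2) → 7
Line 3: then (1), intimate (3), yesterday (3) → 7

5/7/7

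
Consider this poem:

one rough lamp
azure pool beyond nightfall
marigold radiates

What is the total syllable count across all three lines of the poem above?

Line 1: one (1), rough (1), lamp (1) → 3
Line 2: azure (2), pool (1), beyond (2), nightfall (2) → 7
Line 3: marigold (3), radiates (3) → 6
Total: 3 + 7 + 6 = 16

16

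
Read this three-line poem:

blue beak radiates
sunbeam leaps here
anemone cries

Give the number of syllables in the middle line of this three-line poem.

4

The middle line: sunbeam(2) + leaps(1) + here(1) = 4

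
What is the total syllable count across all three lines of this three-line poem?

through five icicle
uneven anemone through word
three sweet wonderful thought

Line 1: through(1) + five(1) + icicle(3) = 5
Line 2: uneven(3) + anemone(4) + through(1) + word(1) = 9
Line 3: three(1) + sweet(1) + wonderful(3) + thought(1) = 6
Total: 5 + 9 + 6 = 20

20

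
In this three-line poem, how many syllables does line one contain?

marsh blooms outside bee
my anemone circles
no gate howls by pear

5

Line one: marsh (1), blooms (1), outside (2), bee (1) → 5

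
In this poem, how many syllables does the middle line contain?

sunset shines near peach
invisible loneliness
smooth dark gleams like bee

The middle line: invisible(4) + loneliness(3) = 7

7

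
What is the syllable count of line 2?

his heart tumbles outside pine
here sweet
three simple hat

Line 2: here(1) + sweet(1) = 2

2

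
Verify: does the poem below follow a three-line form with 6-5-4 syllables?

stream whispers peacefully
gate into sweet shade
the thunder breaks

Line 1: stream (1), whispers (2), peacefully (3) → 6 ✓
Line 2: gate (1), into (2), sweet (1), shade (1) → 5 ✓
Line 3: the (1), thunder (2), breaks (1) → 4 ✓

Yes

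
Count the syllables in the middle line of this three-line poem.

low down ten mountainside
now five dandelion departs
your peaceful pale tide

The middle line: "now five dandelion departs": 1+1+4+2 = 8

8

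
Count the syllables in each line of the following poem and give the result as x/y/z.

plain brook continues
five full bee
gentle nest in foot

Line 1: "plain brook continues": 1+1+3 = 5
Line 2: "five full bee": 1+1+1 = 3
Line 3: "gentle nest in foot": 2+1+1+1 = 5

5/3/5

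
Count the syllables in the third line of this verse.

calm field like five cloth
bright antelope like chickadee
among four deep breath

The third line: among (2), four (1), deep (1), breath (1) → 5

5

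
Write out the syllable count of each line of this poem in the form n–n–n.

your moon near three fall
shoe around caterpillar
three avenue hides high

5–7–6

Line 1: your(1) + moon(1) + near(1) + three(1) + fall(1) = 5
Line 2: shoe(1) + around(2) + caterpillar(4) = 7
Line 3: three(1) + avenue(3) + hides(1) + high(1) = 6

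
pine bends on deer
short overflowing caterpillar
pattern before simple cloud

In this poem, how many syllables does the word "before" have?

2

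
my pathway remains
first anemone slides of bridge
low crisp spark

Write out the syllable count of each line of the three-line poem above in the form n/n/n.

5/8/3

Line 1: my(1) + pathway(2) + remains(2) = 5
Line 2: first(1) + anemone(4) + slides(1) + of(1) + bridge(1) = 8
Line 3: low(1) + crisp(1) + spark(1) = 3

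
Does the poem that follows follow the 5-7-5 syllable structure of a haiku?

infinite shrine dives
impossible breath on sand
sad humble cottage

Yes

Line 1: infinite(3) + shrine(1) + dives(1) = 5 ✓
Line 2: impossible(4) + breath(1) + on(1) + sand(1) = 7 ✓
Line 3: sad(1) + humble(2) + cottage(2) = 5 ✓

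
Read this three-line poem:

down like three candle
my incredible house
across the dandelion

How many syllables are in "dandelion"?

4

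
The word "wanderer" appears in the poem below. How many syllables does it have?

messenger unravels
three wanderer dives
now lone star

"wanderer" has 3 syllables.

3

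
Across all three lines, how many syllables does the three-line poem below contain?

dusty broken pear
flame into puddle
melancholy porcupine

17

Line 1: dusty (2), broken (2), pear (1) → 5
Line 2: flame (1), into (2), puddle (2) → 5
Line 3: melancholy (4), porcupine (3) → 7
Total: 5 + 5 + 7 = 17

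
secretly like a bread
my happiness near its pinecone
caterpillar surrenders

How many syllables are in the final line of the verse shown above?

7

The final line: "caterpillar surrenders": 4+3 = 7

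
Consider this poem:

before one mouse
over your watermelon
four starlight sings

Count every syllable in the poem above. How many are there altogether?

15

Line 1: before(2) + one(1) + mouse(1) = 4
Line 2: over(2) + your(1) + watermelon(4) = 7
Line 3: four(1) + starlight(2) + sings(1) = 4
Total: 4 + 7 + 4 = 15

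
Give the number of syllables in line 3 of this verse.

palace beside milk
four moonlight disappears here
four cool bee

3

Line 3: four(1) + cool(1) + bee(1) = 3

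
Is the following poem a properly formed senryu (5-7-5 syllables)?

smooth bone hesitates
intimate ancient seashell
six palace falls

Line 1: smooth(1) + bone(1) + hesitates(3) = 5 ✓
Line 2: intimate(3) + ancient(2) + seashell(2) = 7 ✓
Line 3: six(1) + palace(2) + falls(1) = 4 (expected 5)

No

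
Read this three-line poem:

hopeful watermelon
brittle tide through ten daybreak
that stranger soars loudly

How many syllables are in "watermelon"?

"watermelon" has 4 syllables.

4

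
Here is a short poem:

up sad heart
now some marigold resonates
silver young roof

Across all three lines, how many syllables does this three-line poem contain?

15

Line 1: "up sad heart": 1+1+1 = 3
Line 2: "now some marigold resonates": 1+1+3+3 = 8
Line 3: "silver young roof": 2+1+1 = 4
Total: 3 + 8 + 4 = 15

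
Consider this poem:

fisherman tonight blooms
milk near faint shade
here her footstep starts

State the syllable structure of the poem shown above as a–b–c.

Line 1: fisherman (3), tonight (2), blooms (1) → 6
Line 2: milk (1), near (1), faint (1), shade (1) → 4
Line 3: here (1), her (1), footstep (2), starts (1) → 5

6–4–5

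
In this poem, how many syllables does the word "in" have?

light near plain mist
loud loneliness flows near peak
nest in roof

1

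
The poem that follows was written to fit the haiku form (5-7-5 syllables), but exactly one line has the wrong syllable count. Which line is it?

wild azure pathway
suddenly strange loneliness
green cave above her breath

The third line

Line 1: "wild azure pathway": 1+2+2 = 5 ✓
Line 2: "suddenly strange loneliness": 3+1+3 = 7 ✓
Line 3: "green cave above her breath": 1+1+2+1+1 = 6 (expected 5)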